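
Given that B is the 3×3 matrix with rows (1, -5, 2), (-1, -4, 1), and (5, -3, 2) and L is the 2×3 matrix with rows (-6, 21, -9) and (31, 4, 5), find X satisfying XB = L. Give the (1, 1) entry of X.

B is on the right of X, so right-multiply by B⁻¹: X = LB⁻¹.
B has determinant 6; B⁻¹ = [[-5/6, 2/3, 1/2], [7/6, -4/3, -1/2], [23/6, -11/3, -3/2]].
X = LB⁻¹ = [[-6, 21, -9], [31, 4, 5]] · [[-5/6, 2/3, 1/2], [7/6, -4/3, -1/2], [23/6, -11/3, -3/2]] = [[-5, 1, 0], [-2, -3, 6]].

-5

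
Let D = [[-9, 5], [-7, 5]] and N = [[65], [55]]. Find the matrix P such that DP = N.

P = [[-5], [4]]

Since D multiplies P on the left, P = D⁻¹N.
det D = -10; the adjugate gives D⁻¹ = [[-1/2, 1/2], [-7/10, 9/10]].
P = D⁻¹N = [[-1/2, 1/2], [-7/10, 9/10]] · [[65], [55]] = [[-5], [4]].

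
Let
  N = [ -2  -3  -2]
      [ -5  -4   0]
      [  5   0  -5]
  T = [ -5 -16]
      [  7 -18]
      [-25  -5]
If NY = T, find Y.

N is on the left of Y, so left-multiply by N⁻¹: Y = N⁻¹T.
N has determinant -5; N⁻¹ = [[-4, 3, 8/5], [5, -4, -2], [-4, 3, 7/5]].
Y = N⁻¹T = [[-4, 3, 8/5], [5, -4, -2], [-4, 3, 7/5]] · [[-5, -16], [7, -18], [-25, -5]] = [[1, 2], [-3, 2], [6, 3]].

Y = [[1, 2], [-3, 2], [6, 3]]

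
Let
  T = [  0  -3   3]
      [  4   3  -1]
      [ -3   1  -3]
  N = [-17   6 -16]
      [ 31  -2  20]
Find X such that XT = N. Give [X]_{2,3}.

T is on the right of X, so right-multiply by T⁻¹: X = NT⁻¹.
det T = -6, so T⁻¹ = [[4/3, 1, 1], [-5/2, -3/2, -2], [-13/6, -3/2, -2]].
X = NT⁻¹ = [[-17, 6, -16], [31, -2, 20]] · [[4/3, 1, 1], [-5/2, -3/2, -2], [-13/6, -3/2, -2]] = [[-3, -2, 3], [3, 4, -5]].

-5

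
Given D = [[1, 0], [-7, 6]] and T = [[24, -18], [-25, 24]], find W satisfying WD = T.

W = [[3, -3], [3, 4]]

Right-multiplying both sides by D⁻¹ gives W = TD⁻¹.
D has determinant 6; D⁻¹ = [[1, 0], [7/6, 1/6]].
W = TD⁻¹ = [[24, -18], [-25, 24]] · [[1, 0], [7/6, 1/6]] = [[3, -3], [3, 4]].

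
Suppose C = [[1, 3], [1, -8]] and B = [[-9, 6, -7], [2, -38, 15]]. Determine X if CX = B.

X = [[-6, -6, -1], [-1, 4, -2]]

C is on the left of X, so left-multiply by C⁻¹: X = C⁻¹B.
det C = -11, so C⁻¹ = [[8/11, 3/11], [1/11, -1/11]].
X = C⁻¹B = [[8/11, 3/11], [1/11, -1/11]] · [[-9, 6, -7], [2, -38, 15]] = [[-6, -6, -1], [-1, 4, -2]].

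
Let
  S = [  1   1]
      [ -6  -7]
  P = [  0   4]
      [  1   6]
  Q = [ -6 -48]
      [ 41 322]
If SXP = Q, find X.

X = [[-2, -1], [-1, -5]]

Left-multiply by S⁻¹ and right-multiply by P⁻¹: X = S⁻¹QP⁻¹.
det S = -1; the adjugate gives S⁻¹ = [[7, 1], [-6, -1]].
det P = -4, so P⁻¹ = [[-3/2, 1], [1/4, 0]].
S⁻¹Q = [[-1, -14], [-5, -34]].
X = (S⁻¹Q)P⁻¹ = [[-2, -1], [-1, -5]].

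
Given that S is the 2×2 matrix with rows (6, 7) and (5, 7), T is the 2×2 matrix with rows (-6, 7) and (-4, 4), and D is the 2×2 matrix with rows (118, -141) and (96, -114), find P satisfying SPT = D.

P = [[-5, 2], [1, -1]]

P = S⁻¹DT⁻¹ (apply S⁻¹ on the left and T⁻¹ on the right).
det S = 7; the adjugate gives S⁻¹ = [[1, -1], [-5/7, 6/7]].
det T = 4, so T⁻¹ = [[1, -7/4], [1, -3/2]].
S⁻¹D = [[22, -27], [-2, 3]].
P = (S⁻¹D)T⁻¹ = [[-5, 2], [1, -1]].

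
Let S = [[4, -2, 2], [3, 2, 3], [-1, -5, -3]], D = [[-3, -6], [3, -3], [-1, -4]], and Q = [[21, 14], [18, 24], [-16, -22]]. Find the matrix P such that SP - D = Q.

P = [[2, 2], [0, 3], [5, 3]]

SP = Q + D = [[18, 8], [21, 21], [-17, -26]].
Left-multiplying both sides by S⁻¹ gives P = S⁻¹(Q + D).
det S = -2; the adjugate gives S⁻¹ = [[-9/2, 8, 5], [-3, 5, 3], [13/2, -11, -7]].
P = S⁻¹(Q + D) = [[2, 2], [0, 3], [5, 3]].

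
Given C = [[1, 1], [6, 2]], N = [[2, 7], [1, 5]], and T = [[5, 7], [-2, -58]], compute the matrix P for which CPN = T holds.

P = C⁻¹TN⁻¹ (apply C⁻¹ on the left and N⁻¹ on the right).
C has determinant -4; C⁻¹ = [[-1/2, 1/4], [3/2, -1/4]].
N has determinant 3; N⁻¹ = [[5/3, -7/3], [-1/3, 2/3]].
C⁻¹T = [[-3, -18], [8, 25]].
P = (C⁻¹T)N⁻¹ = [[1, -5], [5, -2]].

P = [[1, -5], [5, -2]]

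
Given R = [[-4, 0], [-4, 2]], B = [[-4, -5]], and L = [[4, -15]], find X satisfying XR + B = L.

X = [[3, -5]]

XR = L − B = [[8, -10]].
R is on the right of X, so right-multiply by R⁻¹: X = (L − B)R⁻¹.
det R = -8, so R⁻¹ = [[-1/4, 0], [-1/2, 1/2]].
X = (L − B)R⁻¹ = [[3, -5]].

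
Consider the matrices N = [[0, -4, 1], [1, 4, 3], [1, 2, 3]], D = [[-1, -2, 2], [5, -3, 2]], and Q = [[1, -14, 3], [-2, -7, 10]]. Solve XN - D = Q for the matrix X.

X = [[5, 2, -2], [3, -2, 5]]

XN = Q + D = [[0, -16, 5], [3, -10, 12]].
Since N sits to the right of X, X = (Q + D)N⁻¹.
det N = -2; the adjugate gives N⁻¹ = [[-3, -7, 8], [0, 1/2, -1/2], [1, 2, -2]].
X = (Q + D)N⁻¹ = [[5, 2, -2], [3, -2, 5]].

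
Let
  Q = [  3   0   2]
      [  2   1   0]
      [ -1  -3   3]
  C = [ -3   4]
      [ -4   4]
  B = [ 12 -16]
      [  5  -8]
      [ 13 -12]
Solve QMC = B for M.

M = [[-4, -2], [5, 5], [4, 3]]

Left-multiply by Q⁻¹ and right-multiply by C⁻¹: M = Q⁻¹BC⁻¹.
det Q = -1; the adjugate gives Q⁻¹ = [[-3, 6, 2], [6, -11, -4], [5, -9, -3]].
C has determinant 4; C⁻¹ = [[1, -1], [1, -3/4]].
Q⁻¹B = [[20, -24], [-35, 40], [-24, 28]].
M = (Q⁻¹B)C⁻¹ = [[-4, -2], [5, 5], [4, 3]].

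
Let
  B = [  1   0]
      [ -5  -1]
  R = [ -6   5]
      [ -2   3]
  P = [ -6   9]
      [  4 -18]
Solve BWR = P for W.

Left-multiply by B⁻¹ and right-multiply by R⁻¹: W = B⁻¹PR⁻¹.
B has determinant -1; B⁻¹ = [[1, 0], [-5, -1]].
det R = -8, so R⁻¹ = [[-3/8, 5/8], [-1/4, 3/4]].
B⁻¹P = [[-6, 9], [26, -27]].
W = (B⁻¹P)R⁻¹ = [[0, 3], [-3, -4]].

W = [[0, 3], [-3, -4]]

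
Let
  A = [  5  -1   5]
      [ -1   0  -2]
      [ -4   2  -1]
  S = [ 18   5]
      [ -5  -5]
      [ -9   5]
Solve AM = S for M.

M = [[3, -5], [2, -5], [1, 5]]

A is on the left of M, so left-multiply by A⁻¹: M = A⁻¹S.
A has determinant 3; A⁻¹ = [[4/3, 3, 2/3], [7/3, 5, 5/3], [-2/3, -2, -1/3]].
M = A⁻¹S = [[4/3, 3, 2/3], [7/3, 5, 5/3], [-2/3, -2, -1/3]] · [[18, 5], [-5, -5], [-9, 5]] = [[3, -5], [2, -5], [1, 5]].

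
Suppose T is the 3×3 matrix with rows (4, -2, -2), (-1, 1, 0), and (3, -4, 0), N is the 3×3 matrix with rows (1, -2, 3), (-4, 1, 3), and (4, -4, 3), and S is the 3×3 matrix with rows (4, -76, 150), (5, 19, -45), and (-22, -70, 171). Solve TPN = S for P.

P = [[-2, 2, 3], [-5, -5, -2], [-5, -1, -1]]

P = T⁻¹SN⁻¹ (apply T⁻¹ on the left and N⁻¹ on the right).
T has determinant -2; T⁻¹ = [[0, -4, -1], [0, -3, -1], [-1/2, -5, -1]].
det N = 3, so N⁻¹ = [[5, -2, -3], [8, -3, -5], [4, -4/3, -7/3]].
T⁻¹S = [[2, -6, 9], [7, 13, -36], [-5, 13, -21]].
P = (T⁻¹S)N⁻¹ = [[-2, 2, 3], [-5, -5, -2], [-5, -1, -1]].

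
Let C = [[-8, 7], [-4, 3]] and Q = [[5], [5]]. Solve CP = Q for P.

Since C multiplies P on the left, P = C⁻¹Q.
C has determinant 4; C⁻¹ = [[3/4, -7/4], [1, -2]].
P = C⁻¹Q = [[3/4, -7/4], [1, -2]] · [[5], [5]] = [[-5], [-5]].

P = [[-5], [-5]]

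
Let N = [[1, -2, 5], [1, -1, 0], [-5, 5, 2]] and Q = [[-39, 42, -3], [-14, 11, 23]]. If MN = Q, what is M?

M = [[-3, -6, 6], [3, 3, 4]]

Since N sits to the right of M, M = QN⁻¹.
det N = 2; the adjugate gives N⁻¹ = [[-1, 29/2, 5/2], [-1, 27/2, 5/2], [0, 5/2, 1/2]].
M = QN⁻¹ = [[-39, 42, -3], [-14, 11, 23]] · [[-1, 29/2, 5/2], [-1, 27/2, 5/2], [0, 5/2, 1/2]] = [[-3, -6, 6], [3, 3, 4]].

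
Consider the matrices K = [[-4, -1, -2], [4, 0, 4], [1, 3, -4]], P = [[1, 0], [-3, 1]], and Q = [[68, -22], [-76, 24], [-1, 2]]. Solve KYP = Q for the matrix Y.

Left-multiply by K⁻¹ and right-multiply by P⁻¹: Y = K⁻¹QP⁻¹.
det K = 4; the adjugate gives K⁻¹ = [[-3, -5/2, -1], [5, 9/2, 2], [3, 11/4, 1]].
det P = 1, so P⁻¹ = [[1, 0], [3, 1]].
K⁻¹Q = [[-13, 4], [-4, 2], [-6, 2]].
Y = (K⁻¹Q)P⁻¹ = [[-1, 4], [2, 2], [0, 2]].

Y = [[-1, 4], [2, 2], [0, 2]]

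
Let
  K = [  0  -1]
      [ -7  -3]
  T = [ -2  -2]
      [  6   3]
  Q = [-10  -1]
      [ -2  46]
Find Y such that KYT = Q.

Isolating Y: multiply by K⁻¹ from the left and T⁻¹ from the right, so Y = K⁻¹QT⁻¹.
det K = -7, so K⁻¹ = [[3/7, -1/7], [-1, 0]].
det T = 6, so T⁻¹ = [[1/2, 1/3], [-1, -1/3]].
K⁻¹Q = [[-4, -7], [10, 1]].
Y = (K⁻¹Q)T⁻¹ = [[5, 1], [4, 3]].

Y = [[5, 1], [4, 3]]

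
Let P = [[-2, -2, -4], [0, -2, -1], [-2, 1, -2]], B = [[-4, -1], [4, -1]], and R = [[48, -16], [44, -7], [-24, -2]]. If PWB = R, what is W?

W = [[1, 5], [2, -2], [-2, -5]]

Left-multiply by P⁻¹ and right-multiply by B⁻¹: W = P⁻¹RB⁻¹.
det P = 2; the adjugate gives P⁻¹ = [[5/2, -4, -3], [1, -2, -1], [-2, 3, 2]].
B has determinant 8; B⁻¹ = [[-1/8, 1/8], [-1/2, -1/2]].
P⁻¹R = [[16, -6], [-16, 0], [-12, 7]].
W = (P⁻¹R)B⁻¹ = [[1, 5], [2, -2], [-2, -5]].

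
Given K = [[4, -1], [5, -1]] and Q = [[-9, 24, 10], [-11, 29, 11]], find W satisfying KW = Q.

W = [[-2, 5, 1], [1, -4, -6]]

K is on the left of W, so left-multiply by K⁻¹: W = K⁻¹Q.
det K = 1, so K⁻¹ = [[-1, 1], [-5, 4]].
W = K⁻¹Q = [[-1, 1], [-5, 4]] · [[-9, 24, 10], [-11, 29, 11]] = [[-2, 5, 1], [1, -4, -6]].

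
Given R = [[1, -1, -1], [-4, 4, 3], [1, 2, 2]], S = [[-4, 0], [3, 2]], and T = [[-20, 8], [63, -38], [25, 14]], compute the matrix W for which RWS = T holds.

W = [[5, 5], [-1, -2], [-2, 3]]

Left-multiply by R⁻¹ and right-multiply by S⁻¹: W = R⁻¹TS⁻¹.
R has determinant 3; R⁻¹ = [[2/3, 0, 1/3], [11/3, 1, 1/3], [-4, -1, 0]].
S has determinant -8; S⁻¹ = [[-1/4, 0], [3/8, 1/2]].
R⁻¹T = [[-5, 10], [-2, -4], [17, 6]].
W = (R⁻¹T)S⁻¹ = [[5, 5], [-1, -2], [-2, 3]].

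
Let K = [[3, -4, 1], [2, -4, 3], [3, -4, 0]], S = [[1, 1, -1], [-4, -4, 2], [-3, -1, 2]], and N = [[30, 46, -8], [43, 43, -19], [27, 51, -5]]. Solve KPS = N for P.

Left-multiply by K⁻¹ and right-multiply by S⁻¹: P = K⁻¹NS⁻¹.
det K = 4; the adjugate gives K⁻¹ = [[3, -1, -2], [9/4, -3/4, -7/4], [1, 0, -1]].
det S = 4; the adjugate gives S⁻¹ = [[-3/2, -1/4, -1/2], [1/2, -1/4, 1/2], [-2, -1/2, 0]].
K⁻¹N = [[-7, -7, 5], [-12, -18, 5], [3, -5, -3]].
P = (K⁻¹N)S⁻¹ = [[-3, 1, 0], [-1, 5, -3], [-1, 2, -4]].

P = [[-3, 1, 0], [-1, 5, -3], [-1, 2, -4]]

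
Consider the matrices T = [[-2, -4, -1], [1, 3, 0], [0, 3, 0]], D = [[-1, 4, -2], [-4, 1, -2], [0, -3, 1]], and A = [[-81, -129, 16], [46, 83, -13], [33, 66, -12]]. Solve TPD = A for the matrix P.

P = [[3, -4, -3], [5, -4, -2], [1, -3, -2]]

P = T⁻¹AD⁻¹ (apply T⁻¹ on the left and D⁻¹ on the right).
det T = -3, so T⁻¹ = [[0, 1, -1], [0, 0, 1/3], [-1, -2, 2/3]].
det D = -3, so D⁻¹ = [[5/3, -2/3, 2], [-4/3, 1/3, -2], [-4, 1, -5]].
T⁻¹A = [[13, 17, -1], [11, 22, -4], [11, 7, 2]].
P = (T⁻¹A)D⁻¹ = [[3, -4, -3], [5, -4, -2], [1, -3, -2]].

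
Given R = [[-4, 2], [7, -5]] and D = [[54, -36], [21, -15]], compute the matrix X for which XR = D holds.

Right-multiplying both sides by R⁻¹ gives X = DR⁻¹.
R has determinant 6; R⁻¹ = [[-5/6, -1/3], [-7/6, -2/3]].
X = DR⁻¹ = [[54, -36], [21, -15]] · [[-5/6, -1/3], [-7/6, -2/3]] = [[-3, 6], [0, 3]].

X = [[-3, 6], [0, 3]]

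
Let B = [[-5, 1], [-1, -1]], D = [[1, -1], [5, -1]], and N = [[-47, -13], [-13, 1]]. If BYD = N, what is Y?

Y = [[-5, 3], [3, 0]]

Left-multiply by B⁻¹ and right-multiply by D⁻¹: Y = B⁻¹ND⁻¹.
B has determinant 6; B⁻¹ = [[-1/6, -1/6], [1/6, -5/6]].
det D = 4; the adjugate gives D⁻¹ = [[-1/4, 1/4], [-5/4, 1/4]].
B⁻¹N = [[10, 2], [3, -3]].
Y = (B⁻¹N)D⁻¹ = [[-5, 3], [3, 0]].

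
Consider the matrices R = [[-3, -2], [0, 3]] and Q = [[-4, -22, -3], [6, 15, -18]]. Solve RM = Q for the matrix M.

M = [[0, 4, 5], [2, 5, -6]]

R is on the left of M, so left-multiply by R⁻¹: M = R⁻¹Q.
det R = -9; the adjugate gives R⁻¹ = [[-1/3, -2/9], [0, 1/3]].
M = R⁻¹Q = [[-1/3, -2/9], [0, 1/3]] · [[-4, -22, -3], [6, 15, -18]] = [[0, 4, 5], [2, 5, -6]].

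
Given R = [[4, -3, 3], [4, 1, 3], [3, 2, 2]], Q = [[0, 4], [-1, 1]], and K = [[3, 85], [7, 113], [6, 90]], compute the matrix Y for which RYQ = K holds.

Y = R⁻¹KQ⁻¹ (apply R⁻¹ on the left and Q⁻¹ on the right).
det R = -4, so R⁻¹ = [[1, -3, 3], [-1/4, 1/4, 0], [-5/4, 17/4, -4]].
det Q = 4; the adjugate gives Q⁻¹ = [[1/4, -1], [1/4, 0]].
R⁻¹K = [[0, 16], [1, 7], [2, 14]].
Y = (R⁻¹K)Q⁻¹ = [[4, 0], [2, -1], [4, -2]].

Y = [[4, 0], [2, -1], [4, -2]]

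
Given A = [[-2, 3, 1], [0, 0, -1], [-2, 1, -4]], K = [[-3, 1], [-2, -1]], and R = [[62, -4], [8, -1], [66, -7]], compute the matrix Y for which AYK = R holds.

Y = A⁻¹RK⁻¹ (apply A⁻¹ on the left and K⁻¹ on the right).
det A = 4, so A⁻¹ = [[1/4, 13/4, -3/4], [1/2, 5/2, -1/2], [0, -1, 0]].
det K = 5; the adjugate gives K⁻¹ = [[-1/5, -1/5], [2/5, -3/5]].
A⁻¹R = [[-8, 1], [18, -1], [-8, 1]].
Y = (A⁻¹R)K⁻¹ = [[2, 1], [-4, -3], [2, 1]].

Y = [[2, 1], [-4, -3], [2, 1]]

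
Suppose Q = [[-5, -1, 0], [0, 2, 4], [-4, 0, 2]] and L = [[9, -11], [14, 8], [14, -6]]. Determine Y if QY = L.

Y = [[-2, 1], [1, 6], [3, -1]]

Since Q multiplies Y on the left, Y = Q⁻¹L.
det Q = -4, so Q⁻¹ = [[-1, -1/2, 1], [4, 5/2, -5], [-2, -1, 5/2]].
Y = Q⁻¹L = [[-1, -1/2, 1], [4, 5/2, -5], [-2, -1, 5/2]] · [[9, -11], [14, 8], [14, -6]] = [[-2, 1], [1, 6], [3, -1]].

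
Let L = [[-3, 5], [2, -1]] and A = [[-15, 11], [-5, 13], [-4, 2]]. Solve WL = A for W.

W = [[1, -6], [3, 2], [0, -2]]

Right-multiplying both sides by L⁻¹ gives W = AL⁻¹.
det L = -7, so L⁻¹ = [[1/7, 5/7], [2/7, 3/7]].
W = AL⁻¹ = [[-15, 11], [-5, 13], [-4, 2]] · [[1/7, 5/7], [2/7, 3/7]] = [[1, -6], [3, 2], [0, -2]].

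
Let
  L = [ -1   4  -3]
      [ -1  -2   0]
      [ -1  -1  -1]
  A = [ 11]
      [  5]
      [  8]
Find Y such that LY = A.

Y = [[-3], [-1], [-4]]

L is on the left of Y, so left-multiply by L⁻¹: Y = L⁻¹A.
L has determinant -3; L⁻¹ = [[-2/3, -7/3, 2], [1/3, 2/3, -1], [1/3, 5/3, -2]].
Y = L⁻¹A = [[-2/3, -7/3, 2], [1/3, 2/3, -1], [1/3, 5/3, -2]] · [[11], [5], [8]] = [[-3], [-1], [-4]].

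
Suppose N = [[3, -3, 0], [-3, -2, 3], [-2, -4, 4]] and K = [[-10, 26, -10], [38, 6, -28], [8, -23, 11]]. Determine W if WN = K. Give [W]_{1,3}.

-1

Since N sits to the right of W, W = KN⁻¹.
N has determinant -6; N⁻¹ = [[-2/3, -2, 3/2], [-1, -2, 3/2], [-4/3, -3, 5/2]].
W = KN⁻¹ = [[-10, 26, -10], [38, 6, -28], [8, -23, 11]] · [[-2/3, -2, 3/2], [-1, -2, 3/2], [-4/3, -3, 5/2]] = [[-6, -2, -1], [6, -4, -4], [3, -3, 5]].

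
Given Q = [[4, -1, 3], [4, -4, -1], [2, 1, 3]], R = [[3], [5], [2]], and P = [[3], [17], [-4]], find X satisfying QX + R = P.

QX = P − R = [[0], [12], [-6]].
Q is on the left of X, so left-multiply by Q⁻¹: X = Q⁻¹(P − R).
Q has determinant 6; Q⁻¹ = [[-11/6, 1, 13/6], [-7/3, 1, 8/3], [2, -1, -2]].
X = Q⁻¹(P − R) = [[-1], [-4], [0]].

X = [[-1], [-4], [0]]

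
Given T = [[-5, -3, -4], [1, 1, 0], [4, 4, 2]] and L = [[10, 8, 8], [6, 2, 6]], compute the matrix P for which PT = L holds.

P = [[-1, -3, 2], [-2, 0, -1]]

Right-multiplying both sides by T⁻¹ gives P = LT⁻¹.
det T = -4, so T⁻¹ = [[-1/2, 5/2, -1], [1/2, -3/2, 1], [0, -2, 1/2]].
P = LT⁻¹ = [[10, 8, 8], [6, 2, 6]] · [[-1/2, 5/2, -1], [1/2, -3/2, 1], [0, -2, 1/2]] = [[-1, -3, 2], [-2, 0, -1]].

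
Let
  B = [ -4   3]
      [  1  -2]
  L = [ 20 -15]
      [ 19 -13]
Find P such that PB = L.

Right-multiplying both sides by B⁻¹ gives P = LB⁻¹.
det B = 5; the adjugate gives B⁻¹ = [[-2/5, -3/5], [-1/5, -4/5]].
P = LB⁻¹ = [[20, -15], [19, -13]] · [[-2/5, -3/5], [-1/5, -4/5]] = [[-5, 0], [-5, -1]].

P = [[-5, 0], [-5, -1]]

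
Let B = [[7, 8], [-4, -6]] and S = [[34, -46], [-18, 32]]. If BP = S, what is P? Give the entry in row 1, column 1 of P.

6

Left-multiplying both sides by B⁻¹ gives P = B⁻¹S.
det B = -10; the adjugate gives B⁻¹ = [[3/5, 4/5], [-2/5, -7/10]].
P = B⁻¹S = [[3/5, 4/5], [-2/5, -7/10]] · [[34, -46], [-18, 32]] = [[6, -2], [-1, -4]].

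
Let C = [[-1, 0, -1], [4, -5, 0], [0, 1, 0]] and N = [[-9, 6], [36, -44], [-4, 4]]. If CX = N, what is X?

Since C multiplies X on the left, X = C⁻¹N.
C has determinant -4; C⁻¹ = [[0, 1/4, 5/4], [0, 0, 1], [-1, -1/4, -5/4]].
X = C⁻¹N = [[0, 1/4, 5/4], [0, 0, 1], [-1, -1/4, -5/4]] · [[-9, 6], [36, -44], [-4, 4]] = [[4, -6], [-4, 4], [5, 0]].

X = [[4, -6], [-4, 4], [5, 0]]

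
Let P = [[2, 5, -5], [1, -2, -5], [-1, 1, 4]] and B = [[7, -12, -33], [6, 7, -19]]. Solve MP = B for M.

P is on the right of M, so right-multiply by P⁻¹: M = BP⁻¹.
P has determinant 4; P⁻¹ = [[-3/4, -25/4, -35/4], [1/4, 3/4, 5/4], [-1/4, -7/4, -9/4]].
M = BP⁻¹ = [[7, -12, -33], [6, 7, -19]] · [[-3/4, -25/4, -35/4], [1/4, 3/4, 5/4], [-1/4, -7/4, -9/4]] = [[0, 5, -2], [2, 1, -1]].

M = [[0, 5, -2], [2, 1, -1]]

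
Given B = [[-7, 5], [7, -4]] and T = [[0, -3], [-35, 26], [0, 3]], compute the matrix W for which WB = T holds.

Right-multiplying both sides by B⁻¹ gives W = TB⁻¹.
det B = -7, so B⁻¹ = [[4/7, 5/7], [1, 1]].
W = TB⁻¹ = [[0, -3], [-35, 26], [0, 3]] · [[4/7, 5/7], [1, 1]] = [[-3, -3], [6, 1], [3, 3]].

W = [[-3, -3], [6, 1], [3, 3]]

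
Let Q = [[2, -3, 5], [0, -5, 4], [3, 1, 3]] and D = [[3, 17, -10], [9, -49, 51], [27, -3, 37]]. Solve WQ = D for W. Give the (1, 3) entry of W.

Q is on the right of W, so right-multiply by Q⁻¹: W = DQ⁻¹.
det Q = 1, so Q⁻¹ = [[-19, 14, 13], [12, -9, -8], [15, -11, -10]].
W = DQ⁻¹ = [[3, 17, -10], [9, -49, 51], [27, -3, 37]] · [[-19, 14, 13], [12, -9, -8], [15, -11, -10]] = [[-3, -1, 3], [6, 6, -1], [6, -2, 5]].

3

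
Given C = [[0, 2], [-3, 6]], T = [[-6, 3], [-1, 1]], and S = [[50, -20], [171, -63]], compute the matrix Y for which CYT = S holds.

Y = [[2, -5], [-5, 5]]

Y = C⁻¹ST⁻¹ (apply C⁻¹ on the left and T⁻¹ on the right).
C has determinant 6; C⁻¹ = [[1, -1/3], [1/2, 0]].
T has determinant -3; T⁻¹ = [[-1/3, 1], [-1/3, 2]].
C⁻¹S = [[-7, 1], [25, -10]].
Y = (C⁻¹S)T⁻¹ = [[2, -5], [-5, 5]].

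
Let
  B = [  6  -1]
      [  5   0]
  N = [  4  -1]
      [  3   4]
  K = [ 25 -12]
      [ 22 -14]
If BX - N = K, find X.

X = [[5, -2], [1, 1]]

BX = K + N = [[29, -13], [25, -10]].
B is on the left of X, so left-multiply by B⁻¹: X = B⁻¹(K + N).
det B = 5, so B⁻¹ = [[0, 1/5], [-1, 6/5]].
X = B⁻¹(K + N) = [[5, -2], [1, 1]].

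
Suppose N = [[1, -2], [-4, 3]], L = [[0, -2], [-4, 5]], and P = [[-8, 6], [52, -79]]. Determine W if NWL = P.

Left-multiply by N⁻¹ and right-multiply by L⁻¹: W = N⁻¹PL⁻¹.
det N = -5; the adjugate gives N⁻¹ = [[-3/5, -2/5], [-4/5, -1/5]].
L has determinant -8; L⁻¹ = [[-5/8, -1/4], [-1/2, 0]].
N⁻¹P = [[-16, 28], [-4, 11]].
W = (N⁻¹P)L⁻¹ = [[-4, 4], [-3, 1]].

W = [[-4, 4], [-3, 1]]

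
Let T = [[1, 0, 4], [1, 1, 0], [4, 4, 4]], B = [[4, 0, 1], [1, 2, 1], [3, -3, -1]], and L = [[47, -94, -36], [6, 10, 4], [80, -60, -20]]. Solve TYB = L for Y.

Left-multiply by T⁻¹ and right-multiply by B⁻¹: Y = T⁻¹LB⁻¹.
det T = 4, so T⁻¹ = [[1, 4, -1], [-1, -3, 1], [0, -1, 1/4]].
det B = -5; the adjugate gives B⁻¹ = [[-1/5, 3/5, 2/5], [-4/5, 7/5, 3/5], [9/5, -12/5, -8/5]].
T⁻¹L = [[-9, 6, 0], [15, 4, 4], [14, -25, -9]].
Y = (T⁻¹L)B⁻¹ = [[-3, 3, 0], [1, 5, 2], [1, -5, 5]].

Y = [[-3, 3, 0], [1, 5, 2], [1, -5, 5]]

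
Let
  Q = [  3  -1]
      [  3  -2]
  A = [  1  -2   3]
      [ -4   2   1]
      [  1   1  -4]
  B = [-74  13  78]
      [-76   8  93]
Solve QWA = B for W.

W = [[0, 5, -4], [-1, 0, 3]]

W = Q⁻¹BA⁻¹ (apply Q⁻¹ on the left and A⁻¹ on the right).
det Q = -3, so Q⁻¹ = [[2/3, -1/3], [1, -1]].
det A = 3, so A⁻¹ = [[-3, -5/3, -8/3], [-5, -7/3, -13/3], [-2, -1, -2]].
Q⁻¹B = [[-24, 6, 21], [2, 5, -15]].
W = (Q⁻¹B)A⁻¹ = [[0, 5, -4], [-1, 0, 3]].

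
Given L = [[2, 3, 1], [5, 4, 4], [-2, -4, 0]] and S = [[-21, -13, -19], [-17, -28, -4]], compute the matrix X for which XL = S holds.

Since L sits to the right of X, X = SL⁻¹.
L has determinant -4; L⁻¹ = [[-4, 1, -2], [2, -1/2, 3/4], [3, -1/2, 7/4]].
X = SL⁻¹ = [[-21, -13, -19], [-17, -28, -4]] · [[-4, 1, -2], [2, -1/2, 3/4], [3, -1/2, 7/4]] = [[1, -5, -1], [0, -1, 6]].

X = [[1, -5, -1], [0, -1, 6]]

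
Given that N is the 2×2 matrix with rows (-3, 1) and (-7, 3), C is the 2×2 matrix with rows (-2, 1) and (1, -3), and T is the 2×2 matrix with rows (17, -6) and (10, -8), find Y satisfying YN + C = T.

Y = [[-4, -1], [4, -3]]

YN = T − C = [[19, -7], [9, -5]].
N is on the right of Y, so right-multiply by N⁻¹: Y = (T − C)N⁻¹.
det N = -2, so N⁻¹ = [[-3/2, 1/2], [-7/2, 3/2]].
Y = (T − C)N⁻¹ = [[-4, -1], [4, -3]].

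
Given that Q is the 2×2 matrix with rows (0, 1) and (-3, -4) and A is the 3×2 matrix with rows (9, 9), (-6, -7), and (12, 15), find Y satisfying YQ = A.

Y = [[-3, -3], [1, 2], [-1, -4]]

Q is on the right of Y, so right-multiply by Q⁻¹: Y = AQ⁻¹.
Q has determinant 3; Q⁻¹ = [[-4/3, -1/3], [1, 0]].
Y = AQ⁻¹ = [[9, 9], [-6, -7], [12, 15]] · [[-4/3, -1/3], [1, 0]] = [[-3, -3], [1, 2], [-1, -4]].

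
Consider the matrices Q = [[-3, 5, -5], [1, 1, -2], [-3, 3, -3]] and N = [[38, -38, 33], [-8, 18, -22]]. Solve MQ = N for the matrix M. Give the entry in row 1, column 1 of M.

-5

Q is on the right of M, so right-multiply by Q⁻¹: M = NQ⁻¹.
det Q = 6; the adjugate gives Q⁻¹ = [[1/2, 0, -5/6], [3/2, -1, -11/6], [1, -1, -4/3]].
M = NQ⁻¹ = [[38, -38, 33], [-8, 18, -22]] · [[1/2, 0, -5/6], [3/2, -1, -11/6], [1, -1, -4/3]] = [[-5, 5, -6], [1, 4, 3]].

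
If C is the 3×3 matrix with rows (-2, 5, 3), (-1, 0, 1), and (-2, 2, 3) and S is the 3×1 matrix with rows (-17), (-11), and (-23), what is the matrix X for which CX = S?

Left-multiplying both sides by C⁻¹ gives X = C⁻¹S.
det C = 3, so C⁻¹ = [[-2/3, -3, 5/3], [1/3, 0, -1/3], [-2/3, -2, 5/3]].
X = C⁻¹S = [[-2/3, -3, 5/3], [1/3, 0, -1/3], [-2/3, -2, 5/3]] · [[-17], [-11], [-23]] = [[6], [2], [-5]].

X = [[6], [2], [-5]]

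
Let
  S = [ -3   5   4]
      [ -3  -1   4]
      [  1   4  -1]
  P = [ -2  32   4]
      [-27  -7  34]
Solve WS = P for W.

S is on the right of W, so right-multiply by S⁻¹: W = PS⁻¹.
det S = 6; the adjugate gives S⁻¹ = [[-5/2, 7/2, 4], [1/6, -1/6, 0], [-11/6, 17/6, 3]].
W = PS⁻¹ = [[-2, 32, 4], [-27, -7, 34]] · [[-5/2, 7/2, 4], [1/6, -1/6, 0], [-11/6, 17/6, 3]] = [[3, -1, 4], [4, 3, -6]].

W = [[3, -1, 4], [4, 3, -6]]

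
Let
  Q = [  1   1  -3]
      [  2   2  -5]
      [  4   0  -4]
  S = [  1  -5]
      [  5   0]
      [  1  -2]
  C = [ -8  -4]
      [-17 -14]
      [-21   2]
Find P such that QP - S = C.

P = [[-3, 4], [2, -1], [2, 4]]

QP = C + S = [[-7, -9], [-12, -14], [-20, 0]].
Q is on the left of P, so left-multiply by Q⁻¹: P = Q⁻¹(C + S).
det Q = 4, so Q⁻¹ = [[-2, 1, 1/4], [-3, 2, -1/4], [-2, 1, 0]].
P = Q⁻¹(C + S) = [[-3, 4], [2, -1], [2, 4]].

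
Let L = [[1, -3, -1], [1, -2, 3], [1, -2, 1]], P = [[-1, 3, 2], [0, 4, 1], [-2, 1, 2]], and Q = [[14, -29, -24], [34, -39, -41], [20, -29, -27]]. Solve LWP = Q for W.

W = [[1, -2, 1], [4, -1, 2], [1, -1, -4]]

Left-multiply by L⁻¹ and right-multiply by P⁻¹: W = L⁻¹QP⁻¹.
det L = -2; the adjugate gives L⁻¹ = [[-2, -5/2, 11/2], [-1, -1, 2], [0, 1/2, -1/2]].
det P = 3; the adjugate gives P⁻¹ = [[7/3, -4/3, -5/3], [-2/3, 2/3, 1/3], [8/3, -5/3, -4/3]].
L⁻¹Q = [[-3, -4, 2], [-8, 10, 11], [7, -5, -7]].
W = (L⁻¹Q)P⁻¹ = [[1, -2, 1], [4, -1, 2], [1, -1, -4]].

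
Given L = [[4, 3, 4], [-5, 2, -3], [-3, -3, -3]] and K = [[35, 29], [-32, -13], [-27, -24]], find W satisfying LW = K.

W = [[5, 2], [1, 3], [3, 3]]

Since L multiplies W on the left, W = L⁻¹K.
det L = 6; the adjugate gives L⁻¹ = [[-5/2, -1/2, -17/6], [-1, 0, -4/3], [7/2, 1/2, 23/6]].
W = L⁻¹K = [[-5/2, -1/2, -17/6], [-1, 0, -4/3], [7/2, 1/2, 23/6]] · [[35, 29], [-32, -13], [-27, -24]] = [[5, 2], [1, 3], [3, 3]].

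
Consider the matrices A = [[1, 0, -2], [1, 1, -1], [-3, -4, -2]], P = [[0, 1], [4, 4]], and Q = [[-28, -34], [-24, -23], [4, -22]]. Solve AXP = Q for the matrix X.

Left-multiply by A⁻¹ and right-multiply by P⁻¹: X = A⁻¹QP⁻¹.
det A = -4, so A⁻¹ = [[3/2, -2, -1/2], [-5/4, 2, 1/4], [1/4, -1, -1/4]].
det P = -4, so P⁻¹ = [[-1, 1/4], [1, 0]].
A⁻¹Q = [[4, 6], [-12, -9], [16, 20]].
X = (A⁻¹Q)P⁻¹ = [[2, 1], [3, -3], [4, 4]].

X = [[2, 1], [3, -3], [4, 4]]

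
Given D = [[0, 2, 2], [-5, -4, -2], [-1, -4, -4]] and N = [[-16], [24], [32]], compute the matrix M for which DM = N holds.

Since D multiplies M on the left, M = D⁻¹N.
det D = -4, so D⁻¹ = [[-2, 0, -1], [9/2, -1/2, 5/2], [-4, 1/2, -5/2]].
M = D⁻¹N = [[-2, 0, -1], [9/2, -1/2, 5/2], [-4, 1/2, -5/2]] · [[-16], [24], [32]] = [[0], [-4], [-4]].

M = [[0], [-4], [-4]]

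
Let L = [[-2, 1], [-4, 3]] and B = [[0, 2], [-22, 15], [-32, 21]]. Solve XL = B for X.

X = [[-4, 2], [3, 4], [6, 5]]

Right-multiplying both sides by L⁻¹ gives X = BL⁻¹.
det L = -2; the adjugate gives L⁻¹ = [[-3/2, 1/2], [-2, 1]].
X = BL⁻¹ = [[0, 2], [-22, 15], [-32, 21]] · [[-3/2, 1/2], [-2, 1]] = [[-4, 2], [3, 4], [6, 5]].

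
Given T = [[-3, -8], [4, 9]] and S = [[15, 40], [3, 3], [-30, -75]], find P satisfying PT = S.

T is on the right of P, so right-multiply by T⁻¹: P = ST⁻¹.
det T = 5, so T⁻¹ = [[9/5, 8/5], [-4/5, -3/5]].
P = ST⁻¹ = [[15, 40], [3, 3], [-30, -75]] · [[9/5, 8/5], [-4/5, -3/5]] = [[-5, 0], [3, 3], [6, -3]].

P = [[-5, 0], [3, 3], [6, -3]]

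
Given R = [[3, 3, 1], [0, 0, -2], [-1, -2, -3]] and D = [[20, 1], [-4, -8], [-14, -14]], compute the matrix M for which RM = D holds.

M = [[4, -4], [2, 3], [2, 4]]

Left-multiplying both sides by R⁻¹ gives M = R⁻¹D.
det R = -6, so R⁻¹ = [[2/3, -7/6, 1], [-1/3, 4/3, -1], [0, -1/2, 0]].
M = R⁻¹D = [[2/3, -7/6, 1], [-1/3, 4/3, -1], [0, -1/2, 0]] · [[20, 1], [-4, -8], [-14, -14]] = [[4, -4], [2, 3], [2, 4]].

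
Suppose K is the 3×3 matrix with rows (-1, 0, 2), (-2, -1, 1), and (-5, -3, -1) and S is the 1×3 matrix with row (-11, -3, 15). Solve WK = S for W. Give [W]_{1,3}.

Since K sits to the right of W, W = SK⁻¹.
det K = -2; the adjugate gives K⁻¹ = [[-2, 3, -1], [7/2, -11/2, 3/2], [-1/2, 3/2, -1/2]].
W = SK⁻¹ = [[-11, -3, 15]] · [[-2, 3, -1], [7/2, -11/2, 3/2], [-1/2, 3/2, -1/2]] = [[4, 6, -1]].

-1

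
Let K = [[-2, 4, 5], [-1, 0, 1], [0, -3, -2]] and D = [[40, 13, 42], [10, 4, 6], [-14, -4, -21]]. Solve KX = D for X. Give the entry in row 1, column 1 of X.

K is on the left of X, so left-multiply by K⁻¹: X = K⁻¹D.
det K = 1, so K⁻¹ = [[3, -7, 4], [-2, 4, -3], [3, -6, 4]].
X = K⁻¹D = [[3, -7, 4], [-2, 4, -3], [3, -6, 4]] · [[40, 13, 42], [10, 4, 6], [-14, -4, -21]] = [[-6, -5, 0], [2, 2, 3], [4, -1, 6]].

-6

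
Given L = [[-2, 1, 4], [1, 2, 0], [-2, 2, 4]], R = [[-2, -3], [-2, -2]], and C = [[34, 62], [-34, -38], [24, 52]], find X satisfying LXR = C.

Isolating X: multiply by L⁻¹ from the left and R⁻¹ from the right, so X = L⁻¹CR⁻¹.
L has determinant 4; L⁻¹ = [[2, 1, -2], [-1, 0, 1], [3/2, 1/2, -5/4]].
R has determinant -2; R⁻¹ = [[1, -3/2], [-1, 1]].
L⁻¹C = [[-14, -18], [-10, -10], [4, 9]].
X = (L⁻¹C)R⁻¹ = [[4, 3], [0, 5], [-5, 3]].

X = [[4, 3], [0, 5], [-5, 3]]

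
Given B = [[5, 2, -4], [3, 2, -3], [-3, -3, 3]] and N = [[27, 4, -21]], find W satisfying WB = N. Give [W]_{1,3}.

Right-multiplying both sides by B⁻¹ gives W = NB⁻¹.
det B = -3; the adjugate gives B⁻¹ = [[1, -2, -2/3], [0, -1, -1], [1, -3, -4/3]].
W = NB⁻¹ = [[27, 4, -21]] · [[1, -2, -2/3], [0, -1, -1], [1, -3, -4/3]] = [[6, 5, 6]].

6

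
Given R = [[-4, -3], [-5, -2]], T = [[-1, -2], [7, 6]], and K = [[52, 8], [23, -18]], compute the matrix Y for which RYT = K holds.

Y = [[-5, 0], [-4, -4]]

Left-multiply by R⁻¹ and right-multiply by T⁻¹: Y = R⁻¹KT⁻¹.
R has determinant -7; R⁻¹ = [[2/7, -3/7], [-5/7, 4/7]].
T has determinant 8; T⁻¹ = [[3/4, 1/4], [-7/8, -1/8]].
R⁻¹K = [[5, 10], [-24, -16]].
Y = (R⁻¹K)T⁻¹ = [[-5, 0], [-4, -4]].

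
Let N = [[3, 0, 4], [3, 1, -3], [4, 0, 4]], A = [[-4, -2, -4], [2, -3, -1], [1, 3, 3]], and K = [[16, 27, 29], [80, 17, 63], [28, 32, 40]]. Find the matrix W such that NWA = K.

W = [[-4, -1, -2], [-4, 4, 5], [0, -2, -1]]

Left-multiply by N⁻¹ and right-multiply by A⁻¹: W = N⁻¹KA⁻¹.
det N = -4, so N⁻¹ = [[-1, 0, 1], [6, 1, -21/4], [1, 0, -3/4]].
det A = 2; the adjugate gives A⁻¹ = [[-3, -3, -5], [-7/2, -4, -6], [9/2, 5, 8]].
N⁻¹K = [[12, 5, 11], [29, 11, 27], [-5, 3, -1]].
W = (N⁻¹K)A⁻¹ = [[-4, -1, -2], [-4, 4, 5], [0, -2, -1]].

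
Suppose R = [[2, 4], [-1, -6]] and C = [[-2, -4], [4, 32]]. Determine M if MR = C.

Right-multiplying both sides by R⁻¹ gives M = CR⁻¹.
det R = -8, so R⁻¹ = [[3/4, 1/2], [-1/8, -1/4]].
M = CR⁻¹ = [[-2, -4], [4, 32]] · [[3/4, 1/2], [-1/8, -1/4]] = [[-1, 0], [-1, -6]].

M = [[-1, 0], [-1, -6]]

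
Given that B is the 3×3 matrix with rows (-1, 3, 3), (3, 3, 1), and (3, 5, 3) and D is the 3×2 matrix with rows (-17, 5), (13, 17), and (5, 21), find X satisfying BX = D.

Left-multiplying both sides by B⁻¹ gives X = B⁻¹D.
det B = -4, so B⁻¹ = [[-1, -3/2, 3/2], [3/2, 3, -5/2], [-3/2, -7/2, 3]].
X = B⁻¹D = [[-1, -3/2, 3/2], [3/2, 3, -5/2], [-3/2, -7/2, 3]] · [[-17, 5], [13, 17], [5, 21]] = [[5, 1], [1, 6], [-5, -4]].

X = [[5, 1], [1, 6], [-5, -4]]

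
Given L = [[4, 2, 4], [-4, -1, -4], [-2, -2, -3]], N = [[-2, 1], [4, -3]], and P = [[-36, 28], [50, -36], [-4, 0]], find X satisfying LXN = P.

X = [[2, -5], [-5, 1], [0, 2]]

Isolating X: multiply by L⁻¹ from the left and N⁻¹ from the right, so X = L⁻¹PN⁻¹.
det L = -4, so L⁻¹ = [[5/4, 1/2, 1], [1, 1, 0], [-3/2, -1, -1]].
det N = 2; the adjugate gives N⁻¹ = [[-3/2, -1/2], [-2, -1]].
L⁻¹P = [[-24, 17], [14, -8], [8, -6]].
X = (L⁻¹P)N⁻¹ = [[2, -5], [-5, 1], [0, 2]].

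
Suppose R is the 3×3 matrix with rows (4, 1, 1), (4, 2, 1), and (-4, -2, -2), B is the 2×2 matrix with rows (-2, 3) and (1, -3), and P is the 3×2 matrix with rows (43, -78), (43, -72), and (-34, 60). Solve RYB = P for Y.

Y = [[-5, 3], [-2, -4], [5, 1]]

Isolating Y: multiply by R⁻¹ from the left and B⁻¹ from the right, so Y = R⁻¹PB⁻¹.
det R = -4; the adjugate gives R⁻¹ = [[1/2, 0, 1/4], [-1, 1, 0], [0, -1, -1]].
det B = 3; the adjugate gives B⁻¹ = [[-1, -1], [-1/3, -2/3]].
R⁻¹P = [[13, -24], [0, 6], [-9, 12]].
Y = (R⁻¹P)B⁻¹ = [[-5, 3], [-2, -4], [5, 1]].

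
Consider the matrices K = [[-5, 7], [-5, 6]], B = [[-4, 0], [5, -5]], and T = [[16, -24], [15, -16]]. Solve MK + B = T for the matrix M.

M = [[0, -4], [1, -3]]

MK = T − B = [[20, -24], [10, -11]].
Since K sits to the right of M, M = (T − B)K⁻¹.
det K = 5, so K⁻¹ = [[6/5, -7/5], [1, -1]].
M = (T − B)K⁻¹ = [[0, -4], [1, -3]].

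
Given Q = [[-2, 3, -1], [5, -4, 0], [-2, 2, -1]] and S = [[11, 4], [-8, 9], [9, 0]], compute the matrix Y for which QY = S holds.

Q is on the left of Y, so left-multiply by Q⁻¹: Y = Q⁻¹S.
Q has determinant 5; Q⁻¹ = [[4/5, 1/5, -4/5], [1, 0, -1], [2/5, -2/5, -7/5]].
Y = Q⁻¹S = [[4/5, 1/5, -4/5], [1, 0, -1], [2/5, -2/5, -7/5]] · [[11, 4], [-8, 9], [9, 0]] = [[0, 5], [2, 4], [-5, -2]].

Y = [[0, 5], [2, 4], [-5, -2]]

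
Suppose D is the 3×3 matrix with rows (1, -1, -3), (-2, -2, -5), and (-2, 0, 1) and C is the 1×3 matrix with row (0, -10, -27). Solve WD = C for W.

Right-multiplying both sides by D⁻¹ gives W = CD⁻¹.
det D = -2; the adjugate gives D⁻¹ = [[1, -1/2, 1/2], [-6, 5/2, -11/2], [2, -1, 2]].
W = CD⁻¹ = [[0, -10, -27]] · [[1, -1/2, 1/2], [-6, 5/2, -11/2], [2, -1, 2]] = [[6, 2, 1]].

W = [[6, 2, 1]]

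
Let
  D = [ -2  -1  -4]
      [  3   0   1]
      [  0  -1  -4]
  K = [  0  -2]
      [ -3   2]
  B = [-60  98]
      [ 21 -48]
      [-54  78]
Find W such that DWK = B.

W = [[4, -1], [1, -2], [5, -4]]

Isolating W: multiply by D⁻¹ from the left and K⁻¹ from the right, so W = D⁻¹BK⁻¹.
D has determinant -2; D⁻¹ = [[-1/2, 0, 1/2], [-6, -4, 5], [3/2, 1, -3/2]].
det K = -6; the adjugate gives K⁻¹ = [[-1/3, -1/3], [-1/2, 0]].
D⁻¹B = [[3, -10], [6, -6], [12, -18]].
W = (D⁻¹B)K⁻¹ = [[4, -1], [1, -2], [5, -4]].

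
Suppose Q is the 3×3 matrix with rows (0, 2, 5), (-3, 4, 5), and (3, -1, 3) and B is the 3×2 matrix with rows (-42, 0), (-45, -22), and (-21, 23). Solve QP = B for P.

Since Q multiplies P on the left, P = Q⁻¹B.
det Q = 3, so Q⁻¹ = [[17/3, -11/3, -10/3], [8, -5, -5], [-3, 2, 2]].
P = Q⁻¹B = [[17/3, -11/3, -10/3], [8, -5, -5], [-3, 2, 2]] · [[-42, 0], [-45, -22], [-21, 23]] = [[-3, 4], [-6, -5], [-6, 2]].

P = [[-3, 4], [-6, -5], [-6, 2]]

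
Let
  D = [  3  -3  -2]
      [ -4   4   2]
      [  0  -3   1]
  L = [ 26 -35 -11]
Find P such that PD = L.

P = [[2, -5, 3]]

Since D sits to the right of P, P = LD⁻¹.
det D = -6; the adjugate gives D⁻¹ = [[-5/3, -3/2, -1/3], [-2/3, -1/2, -1/3], [-2, -3/2, 0]].
P = LD⁻¹ = [[26, -35, -11]] · [[-5/3, -3/2, -1/3], [-2/3, -1/2, -1/3], [-2, -3/2, 0]] = [[2, -5, 3]].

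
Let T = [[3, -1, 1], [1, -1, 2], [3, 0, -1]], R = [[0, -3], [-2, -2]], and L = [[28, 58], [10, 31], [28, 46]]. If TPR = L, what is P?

Isolating P: multiply by T⁻¹ from the left and R⁻¹ from the right, so P = T⁻¹LR⁻¹.
det T = -1, so T⁻¹ = [[-1, 1, 1], [-7, 6, 5], [-3, 3, 2]].
det R = -6; the adjugate gives R⁻¹ = [[1/3, -1/2], [-1/3, 0]].
T⁻¹L = [[10, 19], [4, 10], [2, 11]].
P = (T⁻¹L)R⁻¹ = [[-3, -5], [-2, -2], [-3, -1]].

P = [[-3, -5], [-2, -2], [-3, -1]]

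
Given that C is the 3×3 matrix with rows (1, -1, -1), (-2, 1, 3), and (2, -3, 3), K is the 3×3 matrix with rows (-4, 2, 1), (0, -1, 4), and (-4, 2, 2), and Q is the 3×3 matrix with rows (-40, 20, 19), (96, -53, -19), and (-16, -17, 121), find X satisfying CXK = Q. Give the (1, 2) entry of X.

5

Left-multiply by C⁻¹ and right-multiply by K⁻¹: X = C⁻¹QK⁻¹.
C has determinant -4; C⁻¹ = [[-3, -3/2, 1/2], [-3, -5/4, 1/4], [-1, -1/4, 1/4]].
det K = 4; the adjugate gives K⁻¹ = [[-5/2, -1/2, 9/4], [-4, -1, 4], [-1, 0, 1]].
C⁻¹Q = [[-32, 11, 32], [-4, 2, -3], [12, -11, 16]].
X = (C⁻¹Q)K⁻¹ = [[4, 5, 4], [5, 0, -4], [-2, 5, -1]].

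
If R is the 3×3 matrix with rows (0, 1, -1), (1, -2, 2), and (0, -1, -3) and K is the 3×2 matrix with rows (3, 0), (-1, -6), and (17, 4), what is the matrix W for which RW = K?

Since R multiplies W on the left, W = R⁻¹K.
det R = 4; the adjugate gives R⁻¹ = [[2, 1, 0], [3/4, 0, -1/4], [-1/4, 0, -1/4]].
W = R⁻¹K = [[2, 1, 0], [3/4, 0, -1/4], [-1/4, 0, -1/4]] · [[3, 0], [-1, -6], [17, 4]] = [[5, -6], [-2, -1], [-5, -1]].

W = [[5, -6], [-2, -1], [-5, -1]]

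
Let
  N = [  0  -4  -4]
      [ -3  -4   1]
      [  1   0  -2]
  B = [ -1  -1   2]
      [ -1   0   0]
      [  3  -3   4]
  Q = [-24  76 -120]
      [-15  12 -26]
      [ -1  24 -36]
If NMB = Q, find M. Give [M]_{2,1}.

2

Left-multiply by N⁻¹ and right-multiply by B⁻¹: M = N⁻¹QB⁻¹.
N has determinant 4; N⁻¹ = [[2, -2, -5], [-5/4, 1, 3], [1, -1, -3]].
B has determinant 2; B⁻¹ = [[0, -1, 0], [2, -5, -1], [3/2, -3, -1/2]].
N⁻¹Q = [[-13, 8, -8], [12, -11, 16], [-6, -8, 14]].
M = (N⁻¹Q)B⁻¹ = [[4, -3, -4], [2, -5, 3], [5, 4, 1]].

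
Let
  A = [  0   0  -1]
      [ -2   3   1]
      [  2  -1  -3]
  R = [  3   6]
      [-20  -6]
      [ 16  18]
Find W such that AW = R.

W = [[1, 0], [-5, 0], [-3, -6]]

A is on the left of W, so left-multiply by A⁻¹: W = A⁻¹R.
det A = 4; the adjugate gives A⁻¹ = [[-2, 1/4, 3/4], [-1, 1/2, 1/2], [-1, 0, 0]].
W = A⁻¹R = [[-2, 1/4, 3/4], [-1, 1/2, 1/2], [-1, 0, 0]] · [[3, 6], [-20, -6], [16, 18]] = [[1, 0], [-5, 0], [-3, -6]].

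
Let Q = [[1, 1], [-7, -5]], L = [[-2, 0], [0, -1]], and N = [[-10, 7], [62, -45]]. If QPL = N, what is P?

Isolating P: multiply by Q⁻¹ from the left and L⁻¹ from the right, so P = Q⁻¹NL⁻¹.
det Q = 2; the adjugate gives Q⁻¹ = [[-5/2, -1/2], [7/2, 1/2]].
det L = 2; the adjugate gives L⁻¹ = [[-1/2, 0], [0, -1]].
Q⁻¹N = [[-6, 5], [-4, 2]].
P = (Q⁻¹N)L⁻¹ = [[3, -5], [2, -2]].

P = [[3, -5], [2, -2]]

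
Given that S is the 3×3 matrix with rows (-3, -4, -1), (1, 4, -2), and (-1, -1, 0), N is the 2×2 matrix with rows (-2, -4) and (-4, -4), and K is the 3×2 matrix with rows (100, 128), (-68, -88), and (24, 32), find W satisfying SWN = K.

Left-multiply by S⁻¹ and right-multiply by N⁻¹: W = S⁻¹KN⁻¹.
S has determinant -5; S⁻¹ = [[2/5, -1/5, -12/5], [-2/5, 1/5, 7/5], [-3/5, -1/5, 8/5]].
N has determinant -8; N⁻¹ = [[1/2, -1/2], [-1/2, 1/4]].
S⁻¹K = [[-4, -8], [-20, -24], [-8, -8]].
W = (S⁻¹K)N⁻¹ = [[2, 0], [2, 4], [0, 2]].

W = [[2, 0], [2, 4], [0, 2]]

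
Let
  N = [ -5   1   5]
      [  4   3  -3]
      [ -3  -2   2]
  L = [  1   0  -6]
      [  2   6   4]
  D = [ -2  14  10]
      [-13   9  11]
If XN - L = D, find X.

X = [[3, 5, 2], [5, 2, -2]]

XN = D + L = [[-1, 14, 4], [-11, 15, 15]].
Since N sits to the right of X, X = (D + L)N⁻¹.
det N = 6; the adjugate gives N⁻¹ = [[0, -2, -3], [1/6, 5/6, 5/6], [1/6, -13/6, -19/6]].
X = (D + L)N⁻¹ = [[3, 5, 2], [5, 2, -2]].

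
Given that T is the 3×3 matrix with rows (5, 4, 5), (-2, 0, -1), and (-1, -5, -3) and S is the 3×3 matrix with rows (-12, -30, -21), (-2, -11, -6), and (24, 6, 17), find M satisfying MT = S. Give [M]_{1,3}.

6

Since T sits to the right of M, M = ST⁻¹.
T has determinant 5; T⁻¹ = [[-1, -13/5, -4/5], [-1, -2, -1], [2, 21/5, 8/5]].
M = ST⁻¹ = [[-12, -30, -21], [-2, -11, -6], [24, 6, 17]] · [[-1, -13/5, -4/5], [-1, -2, -1], [2, 21/5, 8/5]] = [[0, 3, 6], [1, 2, 3], [4, -3, 2]].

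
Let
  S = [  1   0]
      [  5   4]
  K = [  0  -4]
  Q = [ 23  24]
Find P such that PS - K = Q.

PS = Q + K = [[23, 20]].
S is on the right of P, so right-multiply by S⁻¹: P = (Q + K)S⁻¹.
S has determinant 4; S⁻¹ = [[1, 0], [-5/4, 1/4]].
P = (Q + K)S⁻¹ = [[-2, 5]].

P = [[-2, 5]]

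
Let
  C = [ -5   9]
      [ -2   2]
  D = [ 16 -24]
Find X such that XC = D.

X = [[-2, -3]]

Since C sits to the right of X, X = DC⁻¹.
det C = 8; the adjugate gives C⁻¹ = [[1/4, -9/8], [1/4, -5/8]].
X = DC⁻¹ = [[16, -24]] · [[1/4, -9/8], [1/4, -5/8]] = [[-2, -3]].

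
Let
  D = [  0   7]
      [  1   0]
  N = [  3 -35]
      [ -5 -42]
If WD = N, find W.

W = [[-5, 3], [-6, -5]]

D is on the right of W, so right-multiply by D⁻¹: W = ND⁻¹.
det D = -7, so D⁻¹ = [[0, 1], [1/7, 0]].
W = ND⁻¹ = [[3, -35], [-5, -42]] · [[0, 1], [1/7, 0]] = [[-5, 3], [-6, -5]].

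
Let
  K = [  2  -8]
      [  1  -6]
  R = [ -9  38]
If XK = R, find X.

Right-multiplying both sides by K⁻¹ gives X = RK⁻¹.
det K = -4, so K⁻¹ = [[3/2, -2], [1/4, -1/2]].
X = RK⁻¹ = [[-9, 38]] · [[3/2, -2], [1/4, -1/2]] = [[-4, -1]].

X = [[-4, -1]]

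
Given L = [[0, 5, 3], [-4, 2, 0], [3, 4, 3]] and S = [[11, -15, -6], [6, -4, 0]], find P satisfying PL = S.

P = [[-3, -2, 1], [2, -3, -2]]

Since L sits to the right of P, P = SL⁻¹.
det L = -6, so L⁻¹ = [[-1, 1/2, 1], [-2, 3/2, 2], [11/3, -5/2, -10/3]].
P = SL⁻¹ = [[11, -15, -6], [6, -4, 0]] · [[-1, 1/2, 1], [-2, 3/2, 2], [11/3, -5/2, -10/3]] = [[-3, -2, 1], [2, -3, -2]].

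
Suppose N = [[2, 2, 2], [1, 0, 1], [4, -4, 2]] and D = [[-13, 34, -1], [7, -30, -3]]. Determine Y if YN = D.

Y = [[5, 1, -6], [-5, -3, 5]]

Since N sits to the right of Y, Y = DN⁻¹.
det N = 4, so N⁻¹ = [[1, -3, 1/2], [1/2, -1, 0], [-1, 4, -1/2]].
Y = DN⁻¹ = [[-13, 34, -1], [7, -30, -3]] · [[1, -3, 1/2], [1/2, -1, 0], [-1, 4, -1/2]] = [[5, 1, -6], [-5, -3, 5]].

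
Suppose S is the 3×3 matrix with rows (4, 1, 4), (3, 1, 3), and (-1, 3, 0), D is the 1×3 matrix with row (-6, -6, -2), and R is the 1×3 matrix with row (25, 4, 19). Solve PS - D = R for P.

PS = R + D = [[19, -2, 17]].
Right-multiplying both sides by S⁻¹ gives P = (R + D)S⁻¹.
S has determinant 1; S⁻¹ = [[-9, 12, -1], [-3, 4, 0], [10, -13, 1]].
P = (R + D)S⁻¹ = [[5, -1, -2]].

P = [[5, -1, -2]]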